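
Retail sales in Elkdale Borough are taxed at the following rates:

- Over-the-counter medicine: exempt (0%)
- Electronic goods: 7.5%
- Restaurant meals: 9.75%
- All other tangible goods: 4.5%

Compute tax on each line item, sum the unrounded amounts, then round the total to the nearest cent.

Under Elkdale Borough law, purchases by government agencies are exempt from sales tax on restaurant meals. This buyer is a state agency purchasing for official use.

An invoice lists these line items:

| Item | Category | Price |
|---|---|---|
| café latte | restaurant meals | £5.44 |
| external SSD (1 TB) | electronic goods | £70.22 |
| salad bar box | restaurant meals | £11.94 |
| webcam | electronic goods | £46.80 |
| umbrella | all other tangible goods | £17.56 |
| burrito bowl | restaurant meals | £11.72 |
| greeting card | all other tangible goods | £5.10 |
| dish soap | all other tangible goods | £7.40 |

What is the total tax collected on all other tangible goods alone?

Umbrella £17.56: all other tangible goods → 4.5% → £0.7902
Greeting card £5.10: all other tangible goods → 4.5% → £0.2295
Dish soap £7.40: all other tangible goods → 4.5% → £0.333
Tax on all other tangible goods: unrounded sum = £1.3527 → £1.35

£1.35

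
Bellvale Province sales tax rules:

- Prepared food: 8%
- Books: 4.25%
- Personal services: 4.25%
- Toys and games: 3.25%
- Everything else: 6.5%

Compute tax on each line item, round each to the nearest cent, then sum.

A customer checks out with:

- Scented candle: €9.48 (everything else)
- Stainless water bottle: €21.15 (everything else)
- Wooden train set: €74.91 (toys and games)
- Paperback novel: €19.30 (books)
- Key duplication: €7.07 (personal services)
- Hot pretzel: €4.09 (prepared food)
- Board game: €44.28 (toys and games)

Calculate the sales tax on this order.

Scented candle €9.48: everything else → 6.5% → €0.62
Stainless water bottle €21.15: everything else → 6.5% → €1.37
Wooden train set €74.91: toys and games → 3.25% → €2.43
Paperback novel €19.30: books → 4.25% → €0.82
Key duplication €7.07: personal services → 4.25% → €0.30
Hot pretzel €4.09: prepared food → 8% → €0.33
Board game €44.28: toys and games → 3.25% → €1.44
Total tax = €0.62 + €1.37 + €2.43 + €0.82 + €0.30 + €0.33 + €1.44 = €7.31

€7.31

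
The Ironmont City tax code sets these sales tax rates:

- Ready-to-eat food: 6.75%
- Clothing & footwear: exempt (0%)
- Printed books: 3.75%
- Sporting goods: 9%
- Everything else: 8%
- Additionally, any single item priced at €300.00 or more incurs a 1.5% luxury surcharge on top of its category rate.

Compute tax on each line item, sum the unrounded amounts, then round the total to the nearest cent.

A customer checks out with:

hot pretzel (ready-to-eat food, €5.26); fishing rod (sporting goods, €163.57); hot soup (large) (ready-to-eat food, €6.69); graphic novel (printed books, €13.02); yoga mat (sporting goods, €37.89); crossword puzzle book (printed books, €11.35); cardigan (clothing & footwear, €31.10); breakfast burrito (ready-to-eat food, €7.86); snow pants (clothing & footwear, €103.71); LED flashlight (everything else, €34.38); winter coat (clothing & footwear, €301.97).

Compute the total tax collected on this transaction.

€27.66

Hot pretzel €5.26: ready-to-eat food → 6.75% → €0.35505
Fishing rod €163.57: sporting goods → 9% → €14.7213
Hot soup (large) €6.69: ready-to-eat food → 6.75% → €0.451575
Graphic novel €13.02: printed books → 3.75% → €0.48825
Yoga mat €37.89: sporting goods → 9% → €3.4101
Crossword puzzle book €11.35: printed books → 3.75% → €0.425625
Cardigan €31.10: clothing & footwear → 0% → €0.00
Breakfast burrito €7.86: ready-to-eat food → 6.75% → €0.53055
Snow pants €103.71: clothing & footwear → 0% → €0.00
LED flashlight €34.38: everything else → 8% → €2.7504
Winter coat €301.97: clothing & footwear → 0% + 1.5% surcharge = 1.5% → €4.52955
Unrounded tax sum = €27.6624 → €27.66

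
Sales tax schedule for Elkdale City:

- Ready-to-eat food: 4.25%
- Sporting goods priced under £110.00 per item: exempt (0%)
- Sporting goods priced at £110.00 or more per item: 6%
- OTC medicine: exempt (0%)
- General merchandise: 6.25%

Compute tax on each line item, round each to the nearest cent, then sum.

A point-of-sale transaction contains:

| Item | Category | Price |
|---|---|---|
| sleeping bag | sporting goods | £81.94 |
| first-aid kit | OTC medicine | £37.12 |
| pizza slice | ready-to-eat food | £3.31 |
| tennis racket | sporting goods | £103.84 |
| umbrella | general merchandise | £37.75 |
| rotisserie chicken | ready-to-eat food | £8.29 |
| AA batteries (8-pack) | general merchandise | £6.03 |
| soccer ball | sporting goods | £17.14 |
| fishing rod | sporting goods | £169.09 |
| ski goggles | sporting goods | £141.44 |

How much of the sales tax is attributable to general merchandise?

£2.74

Umbrella £37.75: general merchandise → 6.25% → £2.36
AA batteries (8-pack) £6.03: general merchandise → 6.25% → £0.38
Tax on general merchandise = £2.36 + £0.38 = £2.74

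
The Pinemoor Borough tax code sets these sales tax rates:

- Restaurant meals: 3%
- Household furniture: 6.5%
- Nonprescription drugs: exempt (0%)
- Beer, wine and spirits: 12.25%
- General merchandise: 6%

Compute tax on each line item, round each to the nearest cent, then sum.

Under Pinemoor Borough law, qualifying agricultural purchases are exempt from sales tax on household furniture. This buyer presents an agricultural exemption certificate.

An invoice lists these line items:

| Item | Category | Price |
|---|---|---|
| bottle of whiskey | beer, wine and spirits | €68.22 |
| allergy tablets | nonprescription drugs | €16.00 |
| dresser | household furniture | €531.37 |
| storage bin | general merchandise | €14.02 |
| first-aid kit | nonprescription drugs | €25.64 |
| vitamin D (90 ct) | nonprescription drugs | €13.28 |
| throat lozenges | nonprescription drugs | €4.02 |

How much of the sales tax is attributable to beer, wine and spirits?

€8.36

Bottle of whiskey €68.22: beer, wine and spirits → 12.25% → €8.36
Tax on beer, wine and spirits = €8.36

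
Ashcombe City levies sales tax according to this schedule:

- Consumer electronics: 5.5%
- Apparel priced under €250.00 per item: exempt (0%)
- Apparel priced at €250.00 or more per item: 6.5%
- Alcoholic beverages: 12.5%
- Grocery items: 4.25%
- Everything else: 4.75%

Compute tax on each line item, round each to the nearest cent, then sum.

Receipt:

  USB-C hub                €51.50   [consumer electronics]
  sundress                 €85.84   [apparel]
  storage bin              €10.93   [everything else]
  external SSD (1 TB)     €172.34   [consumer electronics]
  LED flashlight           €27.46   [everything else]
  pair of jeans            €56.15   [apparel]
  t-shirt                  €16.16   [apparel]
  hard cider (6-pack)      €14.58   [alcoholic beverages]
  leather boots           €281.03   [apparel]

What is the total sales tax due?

€34.22

USB-C hub €51.50: consumer electronics → 5.5% → €2.83
Sundress €85.84: apparel, under €250.00 → 0% → €0.00
Storage bin €10.93: everything else → 4.75% → €0.52
External SSD (1 TB) €172.34: consumer electronics → 5.5% → €9.48
LED flashlight €27.46: everything else → 4.75% → €1.30
Pair of jeans €56.15: apparel, under €250.00 → 0% → €0.00
T-shirt €16.16: apparel, under €250.00 → 0% → €0.00
Hard cider (6-pack) €14.58: alcoholic beverages → 12.5% → €1.82
Leather boots €281.03: apparel, €250.00 or more → 6.5% → €18.27
Total tax = €2.83 + €0.52 + €9.48 + €1.30 + €1.82 + €18.27 = €34.22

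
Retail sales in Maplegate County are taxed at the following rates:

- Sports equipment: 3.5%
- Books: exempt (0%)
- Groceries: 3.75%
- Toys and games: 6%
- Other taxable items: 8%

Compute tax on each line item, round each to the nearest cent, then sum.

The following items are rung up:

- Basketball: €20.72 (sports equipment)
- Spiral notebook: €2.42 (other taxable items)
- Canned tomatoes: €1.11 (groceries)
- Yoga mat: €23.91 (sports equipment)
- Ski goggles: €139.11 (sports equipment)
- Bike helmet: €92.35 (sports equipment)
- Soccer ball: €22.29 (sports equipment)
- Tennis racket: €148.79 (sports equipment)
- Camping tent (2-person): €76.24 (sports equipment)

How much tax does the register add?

Basketball €20.72: sports equipment → 3.5% → €0.73
Spiral notebook €2.42: other taxable items → 8% → €0.19
Canned tomatoes €1.11: groceries → 3.75% → €0.04
Yoga mat €23.91: sports equipment → 3.5% → €0.84
Ski goggles €139.11: sports equipment → 3.5% → €4.87
Bike helmet €92.35: sports equipment → 3.5% → €3.23
Soccer ball €22.29: sports equipment → 3.5% → €0.78
Tennis racket €148.79: sports equipment → 3.5% → €5.21
Camping tent (2-person) €76.24: sports equipment → 3.5% → €2.67
Total tax = €0.73 + €0.19 + €0.04 + €0.84 + €4.87 + €3.23 + €0.78 + €5.21 + €2.67 = €18.56

€18.56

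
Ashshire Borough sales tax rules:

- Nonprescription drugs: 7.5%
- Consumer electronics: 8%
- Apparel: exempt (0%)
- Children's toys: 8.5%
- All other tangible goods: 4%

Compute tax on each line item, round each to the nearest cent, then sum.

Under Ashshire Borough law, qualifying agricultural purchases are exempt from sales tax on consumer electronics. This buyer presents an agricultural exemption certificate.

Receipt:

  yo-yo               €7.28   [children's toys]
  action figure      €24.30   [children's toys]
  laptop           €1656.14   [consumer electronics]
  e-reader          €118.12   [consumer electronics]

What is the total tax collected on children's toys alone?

€2.69

Yo-yo €7.28: children's toys → 8.5% → €0.62
Action figure €24.30: children's toys → 8.5% → €2.07
Tax on children's toys = €0.62 + €2.07 = €2.69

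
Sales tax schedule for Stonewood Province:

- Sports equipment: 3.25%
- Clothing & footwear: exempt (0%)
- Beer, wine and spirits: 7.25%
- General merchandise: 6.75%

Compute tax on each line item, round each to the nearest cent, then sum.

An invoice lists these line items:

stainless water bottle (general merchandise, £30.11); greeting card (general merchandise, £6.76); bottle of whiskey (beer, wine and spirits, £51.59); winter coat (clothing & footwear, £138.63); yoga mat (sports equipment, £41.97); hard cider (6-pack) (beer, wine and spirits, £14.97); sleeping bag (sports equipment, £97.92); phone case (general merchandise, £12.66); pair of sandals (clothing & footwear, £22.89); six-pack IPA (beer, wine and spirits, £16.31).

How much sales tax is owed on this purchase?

Stainless water bottle £30.11: general merchandise → 6.75% → £2.03
Greeting card £6.76: general merchandise → 6.75% → £0.46
Bottle of whiskey £51.59: beer, wine and spirits → 7.25% → £3.74
Winter coat £138.63: clothing & footwear → 0% → £0.00
Yoga mat £41.97: sports equipment → 3.25% → £1.36
Hard cider (6-pack) £14.97: beer, wine and spirits → 7.25% → £1.09
Sleeping bag £97.92: sports equipment → 3.25% → £3.18
Phone case £12.66: general merchandise → 6.75% → £0.85
Pair of sandals £22.89: clothing & footwear → 0% → £0.00
Six-pack IPA £16.31: beer, wine and spirits → 7.25% → £1.18
Total tax = £2.03 + £0.46 + £3.74 + £1.36 + £1.09 + £3.18 + £0.85 + £1.18 = £13.89

£13.89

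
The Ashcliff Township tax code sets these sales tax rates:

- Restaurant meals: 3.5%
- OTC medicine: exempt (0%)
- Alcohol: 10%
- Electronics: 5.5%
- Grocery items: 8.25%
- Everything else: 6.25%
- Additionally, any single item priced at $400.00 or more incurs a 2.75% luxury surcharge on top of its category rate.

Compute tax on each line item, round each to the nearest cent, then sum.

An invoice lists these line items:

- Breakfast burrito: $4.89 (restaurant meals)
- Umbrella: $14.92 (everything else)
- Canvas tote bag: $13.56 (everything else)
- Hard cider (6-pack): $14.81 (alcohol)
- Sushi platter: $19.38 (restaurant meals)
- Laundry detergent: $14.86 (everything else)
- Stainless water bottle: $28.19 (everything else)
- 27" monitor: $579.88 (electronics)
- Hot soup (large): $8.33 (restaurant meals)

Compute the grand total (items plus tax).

Breakfast burrito $4.89: restaurant meals → 3.5% → $0.17
Umbrella $14.92: everything else → 6.25% → $0.93
Canvas tote bag $13.56: everything else → 6.25% → $0.85
Hard cider (6-pack) $14.81: alcohol → 10% → $1.48
Sushi platter $19.38: restaurant meals → 3.5% → $0.68
Laundry detergent $14.86: everything else → 6.25% → $0.93
Stainless water bottle $28.19: everything else → 6.25% → $1.76
27" monitor $579.88: electronics → 5.5% + 2.75% surcharge = 8.25% → $47.84
Hot soup (large) $8.33: restaurant meals → 3.5% → $0.29
Subtotal = $698.82; tax = $54.93; total due = $753.75

$753.75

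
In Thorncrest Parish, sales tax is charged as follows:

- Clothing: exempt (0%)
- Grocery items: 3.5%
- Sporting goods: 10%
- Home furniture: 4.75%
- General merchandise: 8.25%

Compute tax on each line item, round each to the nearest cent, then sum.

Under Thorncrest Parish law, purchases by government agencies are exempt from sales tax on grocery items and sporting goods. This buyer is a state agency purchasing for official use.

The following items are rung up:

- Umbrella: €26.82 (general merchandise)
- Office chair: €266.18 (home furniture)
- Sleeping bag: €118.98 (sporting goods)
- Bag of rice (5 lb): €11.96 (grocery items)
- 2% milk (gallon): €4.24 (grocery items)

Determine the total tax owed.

€14.85

Umbrella €26.82: general merchandise → 8.25% → €2.21
Office chair €266.18: home furniture → 4.75% → €12.64
Sleeping bag €118.98: sporting goods, buyer-exempt → 0% → €0.00
Bag of rice (5 lb) €11.96: grocery items, buyer-exempt → 0% → €0.00
2% milk (gallon) €4.24: grocery items, buyer-exempt → 0% → €0.00
Total tax = €2.21 + €12.64 = €14.85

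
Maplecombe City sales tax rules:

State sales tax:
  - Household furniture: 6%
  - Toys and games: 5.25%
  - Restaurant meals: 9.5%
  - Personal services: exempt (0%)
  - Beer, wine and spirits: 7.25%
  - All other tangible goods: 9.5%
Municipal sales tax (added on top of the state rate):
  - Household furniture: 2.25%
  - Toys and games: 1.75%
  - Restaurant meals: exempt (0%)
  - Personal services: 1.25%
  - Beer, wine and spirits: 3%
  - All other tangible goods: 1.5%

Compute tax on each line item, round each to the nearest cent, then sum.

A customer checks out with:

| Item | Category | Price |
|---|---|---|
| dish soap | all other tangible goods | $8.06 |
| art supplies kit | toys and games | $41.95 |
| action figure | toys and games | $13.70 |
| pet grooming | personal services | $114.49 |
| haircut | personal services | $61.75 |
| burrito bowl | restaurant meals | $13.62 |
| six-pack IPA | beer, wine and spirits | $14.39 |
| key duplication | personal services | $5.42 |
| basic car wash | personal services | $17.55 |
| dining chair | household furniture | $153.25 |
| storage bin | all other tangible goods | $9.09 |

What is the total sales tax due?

Dish soap $8.06: all other tangible goods → 9.5% + 1.5% municipal = 11% → $0.89
Art supplies kit $41.95: toys and games → 5.25% + 1.75% municipal = 7% → $2.94
Action figure $13.70: toys and games → 5.25% + 1.75% municipal = 7% → $0.96
Pet grooming $114.49: personal services → 0% + 1.25% municipal = 1.25% → $1.43
Haircut $61.75: personal services → 0% + 1.25% municipal = 1.25% → $0.77
Burrito bowl $13.62: restaurant meals → 9.5% + 0% municipal = 9.5% → $1.29
Six-pack IPA $14.39: beer, wine and spirits → 7.25% + 3% municipal = 10.25% → $1.47
Key duplication $5.42: personal services → 0% + 1.25% municipal = 1.25% → $0.07
Basic car wash $17.55: personal services → 0% + 1.25% municipal = 1.25% → $0.22
Dining chair $153.25: household furniture → 6% + 2.25% municipal = 8.25% → $12.64
Storage bin $9.09: all other tangible goods → 9.5% + 1.5% municipal = 11% → $1.00
Total tax = $0.89 + $2.94 + $0.96 + $1.43 + $0.77 + $1.29 + $1.47 + $0.07 + $0.22 + $12.64 + $1.00 = $23.68

$23.68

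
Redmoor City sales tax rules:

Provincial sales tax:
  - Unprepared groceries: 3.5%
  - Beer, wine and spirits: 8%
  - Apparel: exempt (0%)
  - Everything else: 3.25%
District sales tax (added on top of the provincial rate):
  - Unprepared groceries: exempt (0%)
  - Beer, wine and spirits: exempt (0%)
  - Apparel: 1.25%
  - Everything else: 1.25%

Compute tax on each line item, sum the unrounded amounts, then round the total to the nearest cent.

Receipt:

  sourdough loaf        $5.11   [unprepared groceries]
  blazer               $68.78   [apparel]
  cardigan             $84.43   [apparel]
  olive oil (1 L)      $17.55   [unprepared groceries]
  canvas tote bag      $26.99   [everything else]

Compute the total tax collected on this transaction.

Sourdough loaf $5.11: unprepared groceries → 3.5% + 0% district = 3.5% → $0.17885
Blazer $68.78: apparel → 0% + 1.25% district = 1.25% → $0.85975
Cardigan $84.43: apparel → 0% + 1.25% district = 1.25% → $1.055375
Olive oil (1 L) $17.55: unprepared groceries → 3.5% + 0% district = 3.5% → $0.61425
Canvas tote bag $26.99: everything else → 3.25% + 1.25% district = 4.5% → $1.21455
Unrounded tax sum = $3.922775 → $3.92

$3.92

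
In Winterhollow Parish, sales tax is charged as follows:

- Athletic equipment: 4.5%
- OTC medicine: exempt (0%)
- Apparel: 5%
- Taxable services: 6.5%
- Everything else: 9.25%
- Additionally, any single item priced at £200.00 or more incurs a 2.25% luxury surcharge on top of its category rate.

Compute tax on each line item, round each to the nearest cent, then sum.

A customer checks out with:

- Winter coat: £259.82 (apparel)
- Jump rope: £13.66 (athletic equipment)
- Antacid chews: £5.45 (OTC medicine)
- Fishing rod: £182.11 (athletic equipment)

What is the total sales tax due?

£27.64

Winter coat £259.82: apparel → 5% + 2.25% surcharge = 7.25% → £18.84
Jump rope £13.66: athletic equipment → 4.5% → £0.61
Antacid chews £5.45: OTC medicine → 0% → £0.00
Fishing rod £182.11: athletic equipment → 4.5% → £8.19
Total tax = £18.84 + £0.61 + £8.19 = £27.64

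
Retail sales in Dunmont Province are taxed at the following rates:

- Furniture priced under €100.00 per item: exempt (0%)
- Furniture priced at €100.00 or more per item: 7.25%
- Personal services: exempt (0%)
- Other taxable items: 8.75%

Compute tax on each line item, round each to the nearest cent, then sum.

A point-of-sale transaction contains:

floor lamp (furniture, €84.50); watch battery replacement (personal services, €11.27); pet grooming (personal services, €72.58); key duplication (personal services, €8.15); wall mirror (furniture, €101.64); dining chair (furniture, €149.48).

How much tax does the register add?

€18.21

Floor lamp €84.50: furniture, under €100.00 → 0% → €0.00
Watch battery replacement €11.27: personal services → 0% → €0.00
Pet grooming €72.58: personal services → 0% → €0.00
Key duplication €8.15: personal services → 0% → €0.00
Wall mirror €101.64: furniture, €100.00 or more → 7.25% → €7.37
Dining chair €149.48: furniture, €100.00 or more → 7.25% → €10.84
Total tax = €7.37 + €10.84 = €18.21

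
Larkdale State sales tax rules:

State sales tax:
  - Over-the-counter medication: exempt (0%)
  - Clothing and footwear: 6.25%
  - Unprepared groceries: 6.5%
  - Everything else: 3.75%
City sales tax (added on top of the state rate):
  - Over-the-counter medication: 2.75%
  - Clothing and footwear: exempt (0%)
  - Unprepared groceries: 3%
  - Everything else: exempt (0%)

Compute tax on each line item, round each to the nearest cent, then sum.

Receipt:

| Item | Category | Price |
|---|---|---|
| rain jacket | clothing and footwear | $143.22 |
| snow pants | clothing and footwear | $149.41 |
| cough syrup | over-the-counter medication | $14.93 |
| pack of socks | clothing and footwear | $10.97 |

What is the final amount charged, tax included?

$337.92

Rain jacket $143.22: clothing and footwear → 6.25% + 0% city = 6.25% → $8.95
Snow pants $149.41: clothing and footwear → 6.25% + 0% city = 6.25% → $9.34
Cough syrup $14.93: over-the-counter medication → 0% + 2.75% city = 2.75% → $0.41
Pack of socks $10.97: clothing and footwear → 6.25% + 0% city = 6.25% → $0.69
Subtotal = $318.53; tax = $19.39; total due = $337.92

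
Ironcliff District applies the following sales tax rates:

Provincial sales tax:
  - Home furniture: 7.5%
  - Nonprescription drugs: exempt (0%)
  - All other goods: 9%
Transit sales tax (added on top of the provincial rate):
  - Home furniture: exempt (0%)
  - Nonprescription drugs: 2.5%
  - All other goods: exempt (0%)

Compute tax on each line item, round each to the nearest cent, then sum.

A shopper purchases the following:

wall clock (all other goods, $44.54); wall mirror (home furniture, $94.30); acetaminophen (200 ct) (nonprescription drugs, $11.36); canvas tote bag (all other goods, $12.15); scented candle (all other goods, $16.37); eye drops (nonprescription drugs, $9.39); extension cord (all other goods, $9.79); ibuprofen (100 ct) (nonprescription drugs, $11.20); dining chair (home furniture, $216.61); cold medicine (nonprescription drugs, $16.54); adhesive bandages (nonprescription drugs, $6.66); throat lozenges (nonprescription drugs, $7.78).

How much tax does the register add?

Wall clock $44.54: all other goods → 9% + 0% transit = 9% → $4.01
Wall mirror $94.30: home furniture → 7.5% + 0% transit = 7.5% → $7.07
Acetaminophen (200 ct) $11.36: nonprescription drugs → 0% + 2.5% transit = 2.5% → $0.28
Canvas tote bag $12.15: all other goods → 9% + 0% transit = 9% → $1.09
Scented candle $16.37: all other goods → 9% + 0% transit = 9% → $1.47
Eye drops $9.39: nonprescription drugs → 0% + 2.5% transit = 2.5% → $0.23
Extension cord $9.79: all other goods → 9% + 0% transit = 9% → $0.88
Ibuprofen (100 ct) $11.20: nonprescription drugs → 0% + 2.5% transit = 2.5% → $0.28
Dining chair $216.61: home furniture → 7.5% + 0% transit = 7.5% → $16.25
Cold medicine $16.54: nonprescription drugs → 0% + 2.5% transit = 2.5% → $0.41
Adhesive bandages $6.66: nonprescription drugs → 0% + 2.5% transit = 2.5% → $0.17
Throat lozenges $7.78: nonprescription drugs → 0% + 2.5% transit = 2.5% → $0.19
Total tax = $4.01 + $7.07 + $0.28 + $1.09 + $1.47 + $0.23 + $0.88 + $0.28 + $16.25 + $0.41 + $0.17 + $0.19 = $32.33

$32.33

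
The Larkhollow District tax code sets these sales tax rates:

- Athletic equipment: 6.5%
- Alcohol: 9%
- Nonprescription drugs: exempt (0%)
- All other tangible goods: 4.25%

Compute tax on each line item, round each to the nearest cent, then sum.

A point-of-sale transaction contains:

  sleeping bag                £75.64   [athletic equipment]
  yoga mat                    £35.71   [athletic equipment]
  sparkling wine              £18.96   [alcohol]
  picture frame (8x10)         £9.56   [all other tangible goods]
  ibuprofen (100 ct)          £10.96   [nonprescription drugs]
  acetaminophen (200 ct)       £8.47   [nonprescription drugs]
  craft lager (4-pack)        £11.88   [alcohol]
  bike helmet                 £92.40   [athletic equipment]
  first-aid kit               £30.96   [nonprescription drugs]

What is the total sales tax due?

£16.44

Sleeping bag £75.64: athletic equipment → 6.5% → £4.92
Yoga mat £35.71: athletic equipment → 6.5% → £2.32
Sparkling wine £18.96: alcohol → 9% → £1.71
Picture frame (8x10) £9.56: all other tangible goods → 4.25% → £0.41
Ibuprofen (100 ct) £10.96: nonprescription drugs → 0% → £0.00
Acetaminophen (200 ct) £8.47: nonprescription drugs → 0% → £0.00
Craft lager (4-pack) £11.88: alcohol → 9% → £1.07
Bike helmet £92.40: athletic equipment → 6.5% → £6.01
First-aid kit £30.96: nonprescription drugs → 0% → £0.00
Total tax = £4.92 + £2.32 + £1.71 + £0.41 + £1.07 + £6.01 = £16.44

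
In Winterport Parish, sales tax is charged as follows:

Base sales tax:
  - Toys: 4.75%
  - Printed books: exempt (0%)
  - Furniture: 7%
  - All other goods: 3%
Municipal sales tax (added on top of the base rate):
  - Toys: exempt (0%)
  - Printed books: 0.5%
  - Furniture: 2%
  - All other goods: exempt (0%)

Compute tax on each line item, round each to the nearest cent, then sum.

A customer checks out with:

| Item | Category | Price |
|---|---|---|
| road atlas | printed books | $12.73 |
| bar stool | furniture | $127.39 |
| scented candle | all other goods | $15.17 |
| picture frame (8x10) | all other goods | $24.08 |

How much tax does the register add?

$12.71

Road atlas $12.73: printed books → 0% + 0.5% municipal = 0.5% → $0.06
Bar stool $127.39: furniture → 7% + 2% municipal = 9% → $11.47
Scented candle $15.17: all other goods → 3% + 0% municipal = 3% → $0.46
Picture frame (8x10) $24.08: all other goods → 3% + 0% municipal = 3% → $0.72
Total tax = $0.06 + $11.47 + $0.46 + $0.72 = $12.71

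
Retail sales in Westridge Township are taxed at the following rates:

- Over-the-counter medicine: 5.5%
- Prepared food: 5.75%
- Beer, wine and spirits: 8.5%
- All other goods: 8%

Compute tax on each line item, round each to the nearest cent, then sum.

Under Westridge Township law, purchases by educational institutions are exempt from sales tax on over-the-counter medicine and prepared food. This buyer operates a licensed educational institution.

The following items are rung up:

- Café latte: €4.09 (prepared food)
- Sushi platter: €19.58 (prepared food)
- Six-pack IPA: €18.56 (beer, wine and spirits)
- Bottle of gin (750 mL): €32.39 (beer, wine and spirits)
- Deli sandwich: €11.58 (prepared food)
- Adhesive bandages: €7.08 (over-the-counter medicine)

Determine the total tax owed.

€4.33

Café latte €4.09: prepared food, buyer-exempt → 0% → €0.00
Sushi platter €19.58: prepared food, buyer-exempt → 0% → €0.00
Six-pack IPA €18.56: beer, wine and spirits → 8.5% → €1.58
Bottle of gin (750 mL) €32.39: beer, wine and spirits → 8.5% → €2.75
Deli sandwich €11.58: prepared food, buyer-exempt → 0% → €0.00
Adhesive bandages €7.08: over-the-counter medicine, buyer-exempt → 0% → €0.00
Total tax = €1.58 + €2.75 = €4.33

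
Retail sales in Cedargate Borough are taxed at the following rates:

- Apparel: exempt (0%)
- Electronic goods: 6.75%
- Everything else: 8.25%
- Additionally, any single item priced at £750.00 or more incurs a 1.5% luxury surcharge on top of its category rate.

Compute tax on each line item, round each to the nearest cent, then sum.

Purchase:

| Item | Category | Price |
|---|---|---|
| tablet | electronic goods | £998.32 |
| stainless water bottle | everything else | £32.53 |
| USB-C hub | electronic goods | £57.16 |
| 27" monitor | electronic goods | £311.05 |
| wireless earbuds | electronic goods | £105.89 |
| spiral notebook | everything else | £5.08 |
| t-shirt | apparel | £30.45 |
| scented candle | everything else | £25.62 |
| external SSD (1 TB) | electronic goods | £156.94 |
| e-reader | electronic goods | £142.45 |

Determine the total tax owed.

£139.79

Tablet £998.32: electronic goods → 6.75% + 1.5% surcharge = 8.25% → £82.36
Stainless water bottle £32.53: everything else → 8.25% → £2.68
USB-C hub £57.16: electronic goods → 6.75% → £3.86
27" monitor £311.05: electronic goods → 6.75% → £21.00
Wireless earbuds £105.89: electronic goods → 6.75% → £7.15
Spiral notebook £5.08: everything else → 8.25% → £0.42
T-shirt £30.45: apparel → 0% → £0.00
Scented candle £25.62: everything else → 8.25% → £2.11
External SSD (1 TB) £156.94: electronic goods → 6.75% → £10.59
E-reader £142.45: electronic goods → 6.75% → £9.62
Total tax = £82.36 + £2.68 + £3.86 + £21.00 + £7.15 + £0.42 + £2.11 + £10.59 + £9.62 = £139.79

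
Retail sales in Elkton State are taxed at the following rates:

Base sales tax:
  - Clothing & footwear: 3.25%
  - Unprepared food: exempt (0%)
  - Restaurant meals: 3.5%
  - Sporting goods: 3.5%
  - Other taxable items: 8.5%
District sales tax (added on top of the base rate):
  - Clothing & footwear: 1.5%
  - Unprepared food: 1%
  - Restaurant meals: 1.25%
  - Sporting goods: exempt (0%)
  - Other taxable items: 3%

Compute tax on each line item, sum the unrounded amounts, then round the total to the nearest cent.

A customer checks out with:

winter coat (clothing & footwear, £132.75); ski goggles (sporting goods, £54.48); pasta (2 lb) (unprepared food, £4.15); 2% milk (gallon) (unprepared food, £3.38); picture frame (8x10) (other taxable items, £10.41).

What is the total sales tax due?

£9.48

Winter coat £132.75: clothing & footwear → 3.25% + 1.5% district = 4.75% → £6.305625
Ski goggles £54.48: sporting goods → 3.5% + 0% district = 3.5% → £1.9068
Pasta (2 lb) £4.15: unprepared food → 0% + 1% district = 1% → £0.0415
2% milk (gallon) £3.38: unprepared food → 0% + 1% district = 1% → £0.0338
Picture frame (8x10) £10.41: other taxable items → 8.5% + 3% district = 11.5% → £1.19715
Unrounded tax sum = £9.484875 → £9.48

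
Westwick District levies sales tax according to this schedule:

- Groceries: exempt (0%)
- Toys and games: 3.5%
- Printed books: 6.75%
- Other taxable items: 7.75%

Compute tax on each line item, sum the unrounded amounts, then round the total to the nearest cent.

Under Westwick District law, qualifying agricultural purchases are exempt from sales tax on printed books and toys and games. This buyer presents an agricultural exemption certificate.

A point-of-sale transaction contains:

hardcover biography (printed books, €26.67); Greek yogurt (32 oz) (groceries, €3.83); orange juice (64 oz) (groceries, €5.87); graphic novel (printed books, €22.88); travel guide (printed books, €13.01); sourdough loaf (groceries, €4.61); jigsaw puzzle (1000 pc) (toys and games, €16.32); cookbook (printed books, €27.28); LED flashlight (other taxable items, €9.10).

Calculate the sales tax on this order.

Hardcover biography €26.67: printed books, buyer-exempt → 0% → €0.00
Greek yogurt (32 oz) €3.83: groceries → 0% → €0.00
Orange juice (64 oz) €5.87: groceries → 0% → €0.00
Graphic novel €22.88: printed books, buyer-exempt → 0% → €0.00
Travel guide €13.01: printed books, buyer-exempt → 0% → €0.00
Sourdough loaf €4.61: groceries → 0% → €0.00
Jigsaw puzzle (1000 pc) €16.32: toys and games, buyer-exempt → 0% → €0.00
Cookbook €27.28: printed books, buyer-exempt → 0% → €0.00
LED flashlight €9.10: other taxable items → 7.75% → €0.70525
Unrounded tax sum = €0.70525 → €0.71

€0.71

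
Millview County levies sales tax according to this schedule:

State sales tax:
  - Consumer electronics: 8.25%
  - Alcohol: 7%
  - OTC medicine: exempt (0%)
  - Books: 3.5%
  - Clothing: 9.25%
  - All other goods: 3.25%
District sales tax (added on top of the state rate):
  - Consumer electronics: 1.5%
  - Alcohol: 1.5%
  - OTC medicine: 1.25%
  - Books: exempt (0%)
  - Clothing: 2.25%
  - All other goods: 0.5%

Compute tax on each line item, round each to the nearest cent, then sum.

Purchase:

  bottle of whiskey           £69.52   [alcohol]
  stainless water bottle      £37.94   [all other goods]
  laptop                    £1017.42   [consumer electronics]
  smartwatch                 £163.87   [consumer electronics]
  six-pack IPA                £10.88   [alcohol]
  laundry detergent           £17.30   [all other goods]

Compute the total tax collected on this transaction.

Bottle of whiskey £69.52: alcohol → 7% + 1.5% district = 8.5% → £5.91
Stainless water bottle £37.94: all other goods → 3.25% + 0.5% district = 3.75% → £1.42
Laptop £1017.42: consumer electronics → 8.25% + 1.5% district = 9.75% → £99.20
Smartwatch £163.87: consumer electronics → 8.25% + 1.5% district = 9.75% → £15.98
Six-pack IPA £10.88: alcohol → 7% + 1.5% district = 8.5% → £0.92
Laundry detergent £17.30: all other goods → 3.25% + 0.5% district = 3.75% → £0.65
Total tax = £5.91 + £1.42 + £99.20 + £15.98 + £0.92 + £0.65 = £124.08

£124.08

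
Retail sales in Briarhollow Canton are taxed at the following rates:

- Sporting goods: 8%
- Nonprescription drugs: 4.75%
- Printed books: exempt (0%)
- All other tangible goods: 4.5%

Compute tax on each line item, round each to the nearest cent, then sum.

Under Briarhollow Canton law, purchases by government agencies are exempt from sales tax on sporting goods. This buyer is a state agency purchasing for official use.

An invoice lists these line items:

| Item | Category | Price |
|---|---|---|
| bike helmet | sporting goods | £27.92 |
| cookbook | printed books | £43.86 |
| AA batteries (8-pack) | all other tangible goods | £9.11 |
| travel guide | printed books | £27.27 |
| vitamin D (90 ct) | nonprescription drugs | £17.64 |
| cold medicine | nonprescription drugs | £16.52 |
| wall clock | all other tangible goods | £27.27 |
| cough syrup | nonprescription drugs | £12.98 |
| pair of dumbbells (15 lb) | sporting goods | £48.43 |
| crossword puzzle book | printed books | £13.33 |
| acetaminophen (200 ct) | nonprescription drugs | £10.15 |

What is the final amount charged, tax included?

£258.84

Bike helmet £27.92: sporting goods, buyer-exempt → 0% → £0.00
Cookbook £43.86: printed books → 0% → £0.00
AA batteries (8-pack) £9.11: all other tangible goods → 4.5% → £0.41
Travel guide £27.27: printed books → 0% → £0.00
Vitamin D (90 ct) £17.64: nonprescription drugs → 4.75% → £0.84
Cold medicine £16.52: nonprescription drugs → 4.75% → £0.78
Wall clock £27.27: all other tangible goods → 4.5% → £1.23
Cough syrup £12.98: nonprescription drugs → 4.75% → £0.62
Pair of dumbbells (15 lb) £48.43: sporting goods, buyer-exempt → 0% → £0.00
Crossword puzzle book £13.33: printed books → 0% → £0.00
Acetaminophen (200 ct) £10.15: nonprescription drugs → 4.75% → £0.48
Subtotal = £254.48; tax = £4.36; total due = £258.84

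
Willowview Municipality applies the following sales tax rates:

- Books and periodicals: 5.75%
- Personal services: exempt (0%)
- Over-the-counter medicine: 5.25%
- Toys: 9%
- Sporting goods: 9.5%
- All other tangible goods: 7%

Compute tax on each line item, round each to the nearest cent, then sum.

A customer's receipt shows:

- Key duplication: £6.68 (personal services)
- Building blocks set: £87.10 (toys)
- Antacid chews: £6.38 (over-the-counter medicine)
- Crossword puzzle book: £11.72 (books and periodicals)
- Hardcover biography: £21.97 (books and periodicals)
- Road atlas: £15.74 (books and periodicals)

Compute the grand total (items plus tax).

Key duplication £6.68: personal services → 0% → £0.00
Building blocks set £87.10: toys → 9% → £7.84
Antacid chews £6.38: over-the-counter medicine → 5.25% → £0.33
Crossword puzzle book £11.72: books and periodicals → 5.75% → £0.67
Hardcover biography £21.97: books and periodicals → 5.75% → £1.26
Road atlas £15.74: books and periodicals → 5.75% → £0.91
Subtotal = £149.59; tax = £11.01; total due = £160.60

£160.60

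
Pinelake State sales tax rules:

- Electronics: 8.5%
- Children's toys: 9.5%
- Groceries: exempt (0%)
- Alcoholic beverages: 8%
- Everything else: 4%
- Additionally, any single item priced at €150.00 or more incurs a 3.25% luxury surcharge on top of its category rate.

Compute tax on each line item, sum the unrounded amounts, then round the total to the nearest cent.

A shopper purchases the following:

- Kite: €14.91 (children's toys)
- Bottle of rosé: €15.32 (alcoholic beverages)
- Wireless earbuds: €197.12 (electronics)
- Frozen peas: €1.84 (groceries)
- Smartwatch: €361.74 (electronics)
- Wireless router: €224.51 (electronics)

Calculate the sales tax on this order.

Kite €14.91: children's toys → 9.5% → €1.41645
Bottle of rosé €15.32: alcoholic beverages → 8% → €1.2256
Wireless earbuds €197.12: electronics → 8.5% + 3.25% surcharge = 11.75% → €23.1616
Frozen peas €1.84: groceries → 0% → €0.00
Smartwatch €361.74: electronics → 8.5% + 3.25% surcharge = 11.75% → €42.50445
Wireless router €224.51: electronics → 8.5% + 3.25% surcharge = 11.75% → €26.379925
Unrounded tax sum = €94.688025 → €94.69

€94.69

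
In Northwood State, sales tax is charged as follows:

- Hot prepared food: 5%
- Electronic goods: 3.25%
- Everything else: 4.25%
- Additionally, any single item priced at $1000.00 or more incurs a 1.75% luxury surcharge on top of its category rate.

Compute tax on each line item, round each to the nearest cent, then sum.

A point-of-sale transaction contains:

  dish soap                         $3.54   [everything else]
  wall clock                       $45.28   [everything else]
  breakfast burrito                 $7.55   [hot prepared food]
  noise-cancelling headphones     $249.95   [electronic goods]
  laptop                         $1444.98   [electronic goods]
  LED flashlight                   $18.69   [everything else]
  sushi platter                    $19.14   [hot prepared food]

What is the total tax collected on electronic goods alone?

$80.37

Noise-cancelling headphones $249.95: electronic goods → 3.25% → $8.12
Laptop $1444.98: electronic goods → 3.25% + 1.75% surcharge = 5% → $72.25
Tax on electronic goods = $8.12 + $72.25 = $80.37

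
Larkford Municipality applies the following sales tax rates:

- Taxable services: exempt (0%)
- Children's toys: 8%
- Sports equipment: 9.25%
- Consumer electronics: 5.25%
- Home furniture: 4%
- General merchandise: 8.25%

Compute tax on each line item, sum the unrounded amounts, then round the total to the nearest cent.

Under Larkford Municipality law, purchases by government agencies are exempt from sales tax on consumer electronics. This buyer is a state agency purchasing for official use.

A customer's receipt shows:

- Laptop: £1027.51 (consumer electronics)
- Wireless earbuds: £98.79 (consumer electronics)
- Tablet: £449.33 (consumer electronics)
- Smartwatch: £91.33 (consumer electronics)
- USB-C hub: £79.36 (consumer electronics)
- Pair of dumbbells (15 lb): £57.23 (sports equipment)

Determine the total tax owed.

Laptop £1027.51: consumer electronics, buyer-exempt → 0% → £0.00
Wireless earbuds £98.79: consumer electronics, buyer-exempt → 0% → £0.00
Tablet £449.33: consumer electronics, buyer-exempt → 0% → £0.00
Smartwatch £91.33: consumer electronics, buyer-exempt → 0% → £0.00
USB-C hub £79.36: consumer electronics, buyer-exempt → 0% → £0.00
Pair of dumbbells (15 lb) £57.23: sports equipment → 9.25% → £5.293775
Unrounded tax sum = £5.293775 → £5.29

£5.29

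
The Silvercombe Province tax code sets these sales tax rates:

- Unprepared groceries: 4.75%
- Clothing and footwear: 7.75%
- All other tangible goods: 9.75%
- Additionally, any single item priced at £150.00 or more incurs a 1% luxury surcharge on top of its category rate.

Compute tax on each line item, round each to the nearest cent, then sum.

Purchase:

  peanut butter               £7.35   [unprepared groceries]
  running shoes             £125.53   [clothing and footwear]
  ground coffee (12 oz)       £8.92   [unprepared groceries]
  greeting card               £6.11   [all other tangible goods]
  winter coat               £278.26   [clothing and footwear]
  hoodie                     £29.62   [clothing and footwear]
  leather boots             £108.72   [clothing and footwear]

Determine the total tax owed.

Peanut butter £7.35: unprepared groceries → 4.75% → £0.35
Running shoes £125.53: clothing and footwear → 7.75% → £9.73
Ground coffee (12 oz) £8.92: unprepared groceries → 4.75% → £0.42
Greeting card £6.11: all other tangible goods → 9.75% → £0.60
Winter coat £278.26: clothing and footwear → 7.75% + 1% surcharge = 8.75% → £24.35
Hoodie £29.62: clothing and footwear → 7.75% → £2.30
Leather boots £108.72: clothing and footwear → 7.75% → £8.43
Total tax = £0.35 + £9.73 + £0.42 + £0.60 + £24.35 + £2.30 + £8.43 = £46.18

£46.18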